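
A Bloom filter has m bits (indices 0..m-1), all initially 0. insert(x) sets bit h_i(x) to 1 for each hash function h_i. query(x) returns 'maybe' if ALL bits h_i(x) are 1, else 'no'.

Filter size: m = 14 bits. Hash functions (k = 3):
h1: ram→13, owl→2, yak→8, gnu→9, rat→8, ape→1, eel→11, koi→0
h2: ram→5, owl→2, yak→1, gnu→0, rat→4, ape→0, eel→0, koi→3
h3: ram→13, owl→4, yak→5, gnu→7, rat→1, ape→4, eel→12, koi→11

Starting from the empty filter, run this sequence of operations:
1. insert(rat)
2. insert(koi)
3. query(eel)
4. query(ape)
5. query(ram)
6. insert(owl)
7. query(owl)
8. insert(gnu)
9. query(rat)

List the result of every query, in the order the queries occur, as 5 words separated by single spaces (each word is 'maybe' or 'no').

Answer: no maybe no maybe maybe

Derivation:
Start: bits=00000000000000
Op 1: insert rat -> sets bits 1 4 8 -> bits=01001000100000
Op 2: insert koi -> sets bits 0 3 11 -> bits=11011000100100
Op 3: query eel -> checks bit0=1, bit11=1, bit12=0 (has a 0) -> no
Op 4: query ape -> checks bit0=1, bit1=1, bit4=1 (all 1) -> maybe
Op 5: query ram -> checks bit5=0, bit13=0 (has a 0) -> no
Op 6: insert owl -> sets bits 2 4 -> bits=11111000100100
Op 7: query owl -> checks bit2=1, bit4=1 (all 1) -> maybe
Op 8: insert gnu -> sets bits 0 7 9 -> bits=11111001110100
Op 9: query rat -> checks bit1=1, bit4=1, bit8=1 (all 1) -> maybe
Query results in order: no maybe no maybe maybe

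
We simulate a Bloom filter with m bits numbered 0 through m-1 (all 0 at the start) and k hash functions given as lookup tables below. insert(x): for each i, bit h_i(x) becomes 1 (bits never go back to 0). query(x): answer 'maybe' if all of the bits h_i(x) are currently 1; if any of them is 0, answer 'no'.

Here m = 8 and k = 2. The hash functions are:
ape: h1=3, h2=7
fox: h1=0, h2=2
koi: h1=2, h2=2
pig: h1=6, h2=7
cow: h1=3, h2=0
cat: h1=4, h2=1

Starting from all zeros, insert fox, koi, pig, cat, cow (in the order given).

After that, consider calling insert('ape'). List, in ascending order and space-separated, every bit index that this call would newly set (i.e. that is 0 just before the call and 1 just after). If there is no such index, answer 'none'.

Answer: none

Derivation:
Start: bits=00000000
After insert 'fox': sets bits 0 2 -> bits=10100000
After insert 'koi': sets bits 2 -> bits=10100000
After insert 'pig': sets bits 6 7 -> bits=10100011
After insert 'cat': sets bits 1 4 -> bits=11101011
After insert 'cow': sets bits 0 3 -> bits=11111011
insert 'ape' would touch bits 3 7; currently bit3=1, bit7=1
Bits that are 0 among those (would change 0->1): none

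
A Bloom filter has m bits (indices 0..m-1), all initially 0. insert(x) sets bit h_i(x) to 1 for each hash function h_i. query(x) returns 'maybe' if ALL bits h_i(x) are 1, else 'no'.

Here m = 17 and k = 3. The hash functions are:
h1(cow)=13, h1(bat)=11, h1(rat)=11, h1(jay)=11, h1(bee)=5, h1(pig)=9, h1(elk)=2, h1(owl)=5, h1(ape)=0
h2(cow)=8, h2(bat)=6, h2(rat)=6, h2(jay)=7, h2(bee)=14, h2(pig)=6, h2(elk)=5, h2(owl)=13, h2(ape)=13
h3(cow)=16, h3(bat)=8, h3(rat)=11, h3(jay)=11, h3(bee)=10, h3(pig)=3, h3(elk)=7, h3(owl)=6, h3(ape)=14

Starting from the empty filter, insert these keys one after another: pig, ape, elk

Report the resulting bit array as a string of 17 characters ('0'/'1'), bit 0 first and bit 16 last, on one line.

Start: bits=00000000000000000
After insert 'pig': sets bits 3 6 9 -> bits=00010010010000000
After insert 'ape': sets bits 0 13 14 -> bits=10010010010001100
After insert 'elk': sets bits 2 5 7 -> bits=10110111010001100

Answer: 10110111010001100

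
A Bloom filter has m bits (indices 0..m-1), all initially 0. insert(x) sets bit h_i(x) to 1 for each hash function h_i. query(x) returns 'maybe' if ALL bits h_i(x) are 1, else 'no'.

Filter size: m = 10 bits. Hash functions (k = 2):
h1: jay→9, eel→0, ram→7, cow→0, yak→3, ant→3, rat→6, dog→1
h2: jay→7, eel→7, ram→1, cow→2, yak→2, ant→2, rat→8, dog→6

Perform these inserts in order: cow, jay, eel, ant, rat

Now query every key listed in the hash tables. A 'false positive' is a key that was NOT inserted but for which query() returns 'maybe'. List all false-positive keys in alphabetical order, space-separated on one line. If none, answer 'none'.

Start: bits=0000000000
After insert 'cow': sets bits 0 2 -> bits=1010000000
After insert 'jay': sets bits 7 9 -> bits=1010000101
After insert 'eel': sets bits 0 7 -> bits=1010000101
After insert 'ant': sets bits 2 3 -> bits=1011000101
After insert 'rat': sets bits 6 8 -> bits=1011001111
Not inserted: dog ram yak — query each against bits=1011001111:
query dog: checks bit1=0, bit6=1 (has a 0) -> no => not a false positive
query ram: checks bit1=0, bit7=1 (has a 0) -> no => not a false positive
query yak: checks bit2=1, bit3=1 (all 1) -> maybe => FALSE POSITIVE
False positives (alphabetical): yak

Answer: yak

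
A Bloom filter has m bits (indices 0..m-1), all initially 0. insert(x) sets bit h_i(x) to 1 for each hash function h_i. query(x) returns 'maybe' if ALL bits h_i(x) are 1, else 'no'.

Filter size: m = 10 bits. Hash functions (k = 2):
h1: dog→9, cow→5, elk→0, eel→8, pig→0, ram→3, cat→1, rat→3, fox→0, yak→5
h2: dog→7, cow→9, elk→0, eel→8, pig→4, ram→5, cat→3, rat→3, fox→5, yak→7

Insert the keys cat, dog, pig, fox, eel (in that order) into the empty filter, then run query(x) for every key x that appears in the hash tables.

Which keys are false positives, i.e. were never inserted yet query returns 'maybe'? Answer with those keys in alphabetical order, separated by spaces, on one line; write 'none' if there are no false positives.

Start: bits=0000000000
After insert 'cat': sets bits 1 3 -> bits=0101000000
After insert 'dog': sets bits 7 9 -> bits=0101000101
After insert 'pig': sets bits 0 4 -> bits=1101100101
After insert 'fox': sets bits 0 5 -> bits=1101110101
After insert 'eel': sets bits 8 -> bits=1101110111
Not inserted: cow elk ram rat yak — query each against bits=1101110111:
query cow: checks bit5=1, bit9=1 (all 1) -> maybe => FALSE POSITIVE
query elk: checks bit0=1 (all 1) -> maybe => FALSE POSITIVE
query ram: checks bit3=1, bit5=1 (all 1) -> maybe => FALSE POSITIVE
query rat: checks bit3=1 (all 1) -> maybe => FALSE POSITIVE
query yak: checks bit5=1, bit7=1 (all 1) -> maybe => FALSE POSITIVE
False positives (alphabetical): cow elk ram rat yak

Answer: cow elk ram rat yak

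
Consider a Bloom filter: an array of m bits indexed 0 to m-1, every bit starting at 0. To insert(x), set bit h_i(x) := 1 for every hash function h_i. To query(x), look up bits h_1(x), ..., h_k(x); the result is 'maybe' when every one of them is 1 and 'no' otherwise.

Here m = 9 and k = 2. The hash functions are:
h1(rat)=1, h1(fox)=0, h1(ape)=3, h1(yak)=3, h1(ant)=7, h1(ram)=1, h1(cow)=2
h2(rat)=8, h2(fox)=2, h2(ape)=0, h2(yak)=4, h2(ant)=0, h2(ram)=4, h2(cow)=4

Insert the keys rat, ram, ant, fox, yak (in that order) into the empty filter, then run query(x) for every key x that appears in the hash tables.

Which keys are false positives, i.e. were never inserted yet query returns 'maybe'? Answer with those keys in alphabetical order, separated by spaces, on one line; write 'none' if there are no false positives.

Answer: ape cow

Derivation:
Start: bits=000000000
After insert 'rat': sets bits 1 8 -> bits=010000001
After insert 'ram': sets bits 1 4 -> bits=010010001
After insert 'ant': sets bits 0 7 -> bits=110010011
After insert 'fox': sets bits 0 2 -> bits=111010011
After insert 'yak': sets bits 3 4 -> bits=111110011
Not inserted: ape cow — query each against bits=111110011:
query ape: checks bit0=1, bit3=1 (all 1) -> maybe => FALSE POSITIVE
query cow: checks bit2=1, bit4=1 (all 1) -> maybe => FALSE POSITIVE
False positives (alphabetical): ape cow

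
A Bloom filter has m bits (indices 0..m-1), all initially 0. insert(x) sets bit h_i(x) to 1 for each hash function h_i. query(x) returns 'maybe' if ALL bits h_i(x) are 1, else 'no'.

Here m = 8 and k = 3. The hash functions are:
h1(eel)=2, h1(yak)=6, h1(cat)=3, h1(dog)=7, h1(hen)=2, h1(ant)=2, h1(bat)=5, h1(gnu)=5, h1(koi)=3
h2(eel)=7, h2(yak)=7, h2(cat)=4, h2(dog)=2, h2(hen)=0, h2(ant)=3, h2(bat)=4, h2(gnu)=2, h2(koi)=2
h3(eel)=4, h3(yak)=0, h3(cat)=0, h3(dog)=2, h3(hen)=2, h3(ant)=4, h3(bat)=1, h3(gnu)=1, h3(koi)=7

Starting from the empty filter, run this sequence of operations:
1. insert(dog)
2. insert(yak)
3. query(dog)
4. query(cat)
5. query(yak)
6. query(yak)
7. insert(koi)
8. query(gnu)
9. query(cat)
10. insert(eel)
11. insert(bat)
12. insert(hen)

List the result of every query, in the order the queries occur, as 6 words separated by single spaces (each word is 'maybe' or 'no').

Answer: maybe no maybe maybe no no

Derivation:
Start: bits=00000000
Op 1: insert dog -> sets bits 2 7 -> bits=00100001
Op 2: insert yak -> sets bits 0 6 7 -> bits=10100011
Op 3: query dog -> checks bit2=1, bit7=1 (all 1) -> maybe
Op 4: query cat -> checks bit0=1, bit3=0, bit4=0 (has a 0) -> no
Op 5: query yak -> checks bit0=1, bit6=1, bit7=1 (all 1) -> maybe
Op 6: query yak -> checks bit0=1, bit6=1, bit7=1 (all 1) -> maybe
Op 7: insert koi -> sets bits 2 3 7 -> bits=10110011
Op 8: query gnu -> checks bit1=0, bit2=1, bit5=0 (has a 0) -> no
Op 9: query cat -> checks bit0=1, bit3=1, bit4=0 (has a 0) -> no
Op 10: insert eel -> sets bits 2 4 7 -> bits=10111011
Op 11: insert bat -> sets bits 1 4 5 -> bits=11111111
Op 12: insert hen -> sets bits 0 2 -> bits=11111111
Query results in order: maybe no maybe maybe no no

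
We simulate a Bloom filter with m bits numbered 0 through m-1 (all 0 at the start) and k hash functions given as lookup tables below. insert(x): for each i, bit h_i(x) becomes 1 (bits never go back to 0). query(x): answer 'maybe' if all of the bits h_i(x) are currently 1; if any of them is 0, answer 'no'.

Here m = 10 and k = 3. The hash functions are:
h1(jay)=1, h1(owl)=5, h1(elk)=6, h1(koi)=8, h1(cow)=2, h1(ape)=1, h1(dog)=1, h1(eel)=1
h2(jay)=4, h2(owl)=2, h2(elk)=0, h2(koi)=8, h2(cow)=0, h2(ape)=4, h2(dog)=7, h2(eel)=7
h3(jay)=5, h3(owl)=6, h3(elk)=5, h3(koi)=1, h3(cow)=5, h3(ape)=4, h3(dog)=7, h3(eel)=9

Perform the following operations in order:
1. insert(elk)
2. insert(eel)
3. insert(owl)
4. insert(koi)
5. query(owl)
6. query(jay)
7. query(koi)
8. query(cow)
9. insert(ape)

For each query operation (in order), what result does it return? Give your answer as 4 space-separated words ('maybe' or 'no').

Start: bits=0000000000
Op 1: insert elk -> sets bits 0 5 6 -> bits=1000011000
Op 2: insert eel -> sets bits 1 7 9 -> bits=1100011101
Op 3: insert owl -> sets bits 2 5 6 -> bits=1110011101
Op 4: insert koi -> sets bits 1 8 -> bits=1110011111
Op 5: query owl -> checks bit2=1, bit5=1, bit6=1 (all 1) -> maybe
Op 6: query jay -> checks bit1=1, bit4=0, bit5=1 (has a 0) -> no
Op 7: query koi -> checks bit1=1, bit8=1 (all 1) -> maybe
Op 8: query cow -> checks bit0=1, bit2=1, bit5=1 (all 1) -> maybe
Op 9: insert ape -> sets bits 1 4 -> bits=1110111111
Query results in order: maybe no maybe maybe

Answer: maybe no maybe maybe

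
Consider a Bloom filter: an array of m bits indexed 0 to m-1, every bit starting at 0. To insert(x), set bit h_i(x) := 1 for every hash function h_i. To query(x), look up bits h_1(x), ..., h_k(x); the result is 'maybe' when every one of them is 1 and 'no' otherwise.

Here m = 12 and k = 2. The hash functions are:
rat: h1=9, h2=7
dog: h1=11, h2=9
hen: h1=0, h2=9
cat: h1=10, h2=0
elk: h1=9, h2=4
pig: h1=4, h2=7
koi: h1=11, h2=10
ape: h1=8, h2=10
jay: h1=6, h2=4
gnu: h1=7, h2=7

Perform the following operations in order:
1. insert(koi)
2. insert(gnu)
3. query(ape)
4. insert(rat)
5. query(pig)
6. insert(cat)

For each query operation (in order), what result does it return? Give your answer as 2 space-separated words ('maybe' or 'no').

Start: bits=000000000000
Op 1: insert koi -> sets bits 10 11 -> bits=000000000011
Op 2: insert gnu -> sets bits 7 -> bits=000000010011
Op 3: query ape -> checks bit8=0, bit10=1 (has a 0) -> no
Op 4: insert rat -> sets bits 7 9 -> bits=000000010111
Op 5: query pig -> checks bit4=0, bit7=1 (has a 0) -> no
Op 6: insert cat -> sets bits 0 10 -> bits=100000010111
Query results in order: no no

Answer: no no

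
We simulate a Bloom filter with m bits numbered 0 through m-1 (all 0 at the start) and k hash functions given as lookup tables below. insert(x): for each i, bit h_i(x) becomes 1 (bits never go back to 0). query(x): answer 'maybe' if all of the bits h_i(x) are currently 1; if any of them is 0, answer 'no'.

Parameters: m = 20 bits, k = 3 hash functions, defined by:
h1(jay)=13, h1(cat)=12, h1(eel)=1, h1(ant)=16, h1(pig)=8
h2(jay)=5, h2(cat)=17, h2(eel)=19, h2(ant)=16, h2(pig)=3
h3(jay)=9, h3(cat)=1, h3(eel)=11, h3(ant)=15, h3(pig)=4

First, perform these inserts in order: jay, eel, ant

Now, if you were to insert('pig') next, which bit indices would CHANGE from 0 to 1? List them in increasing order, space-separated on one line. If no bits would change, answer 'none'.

Answer: 3 4 8

Derivation:
Start: bits=00000000000000000000
After insert 'jay': sets bits 5 9 13 -> bits=00000100010001000000
After insert 'eel': sets bits 1 11 19 -> bits=01000100010101000001
After insert 'ant': sets bits 15 16 -> bits=01000100010101011001
insert 'pig' would touch bits 3 4 8; currently bit3=0, bit4=0, bit8=0
Bits that are 0 among those (would change 0->1): 3 4 8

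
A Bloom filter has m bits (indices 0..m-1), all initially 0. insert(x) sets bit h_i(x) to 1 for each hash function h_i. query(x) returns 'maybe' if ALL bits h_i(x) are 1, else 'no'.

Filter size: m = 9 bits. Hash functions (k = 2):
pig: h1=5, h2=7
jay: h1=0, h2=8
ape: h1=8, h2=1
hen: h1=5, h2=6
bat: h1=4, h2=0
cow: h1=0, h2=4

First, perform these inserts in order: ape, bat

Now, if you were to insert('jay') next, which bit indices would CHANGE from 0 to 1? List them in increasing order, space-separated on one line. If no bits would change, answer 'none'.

Answer: none

Derivation:
Start: bits=000000000
After insert 'ape': sets bits 1 8 -> bits=010000001
After insert 'bat': sets bits 0 4 -> bits=110010001
insert 'jay' would touch bits 0 8; currently bit0=1, bit8=1
Bits that are 0 among those (would change 0->1): none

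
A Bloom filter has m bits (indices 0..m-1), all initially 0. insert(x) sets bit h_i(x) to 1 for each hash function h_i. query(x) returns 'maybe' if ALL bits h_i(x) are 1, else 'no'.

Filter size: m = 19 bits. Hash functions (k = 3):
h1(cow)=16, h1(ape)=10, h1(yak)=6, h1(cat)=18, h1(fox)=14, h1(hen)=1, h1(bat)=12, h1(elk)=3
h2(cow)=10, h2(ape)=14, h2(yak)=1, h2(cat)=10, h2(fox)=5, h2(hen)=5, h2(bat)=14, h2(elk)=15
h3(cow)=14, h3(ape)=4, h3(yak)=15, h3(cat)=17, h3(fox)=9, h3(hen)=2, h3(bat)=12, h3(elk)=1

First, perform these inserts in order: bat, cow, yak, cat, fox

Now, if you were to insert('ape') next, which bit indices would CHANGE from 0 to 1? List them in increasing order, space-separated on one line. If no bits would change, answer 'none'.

Answer: 4

Derivation:
Start: bits=0000000000000000000
After insert 'bat': sets bits 12 14 -> bits=0000000000001010000
After insert 'cow': sets bits 10 14 16 -> bits=0000000000101010100
After insert 'yak': sets bits 1 6 15 -> bits=0100001000101011100
After insert 'cat': sets bits 10 17 18 -> bits=0100001000101011111
After insert 'fox': sets bits 5 9 14 -> bits=0100011001101011111
insert 'ape' would touch bits 4 10 14; currently bit4=0, bit10=1, bit14=1
Bits that are 0 among those (would change 0->1): 4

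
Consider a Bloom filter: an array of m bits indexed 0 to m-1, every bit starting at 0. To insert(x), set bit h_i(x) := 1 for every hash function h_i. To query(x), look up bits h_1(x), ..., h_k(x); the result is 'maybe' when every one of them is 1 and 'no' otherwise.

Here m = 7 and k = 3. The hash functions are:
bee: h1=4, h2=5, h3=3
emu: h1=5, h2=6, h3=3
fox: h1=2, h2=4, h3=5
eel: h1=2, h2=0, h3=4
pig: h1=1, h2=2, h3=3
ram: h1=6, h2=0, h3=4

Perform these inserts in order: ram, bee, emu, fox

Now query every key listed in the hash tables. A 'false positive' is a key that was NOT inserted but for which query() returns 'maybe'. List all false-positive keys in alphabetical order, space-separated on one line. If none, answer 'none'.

Answer: eel

Derivation:
Start: bits=0000000
After insert 'ram': sets bits 0 4 6 -> bits=1000101
After insert 'bee': sets bits 3 4 5 -> bits=1001111
After insert 'emu': sets bits 3 5 6 -> bits=1001111
After insert 'fox': sets bits 2 4 5 -> bits=1011111
Not inserted: eel pig — query each against bits=1011111:
query eel: checks bit0=1, bit2=1, bit4=1 (all 1) -> maybe => FALSE POSITIVE
query pig: checks bit1=0, bit2=1, bit3=1 (has a 0) -> no => not a false positive
False positives (alphabetical): eel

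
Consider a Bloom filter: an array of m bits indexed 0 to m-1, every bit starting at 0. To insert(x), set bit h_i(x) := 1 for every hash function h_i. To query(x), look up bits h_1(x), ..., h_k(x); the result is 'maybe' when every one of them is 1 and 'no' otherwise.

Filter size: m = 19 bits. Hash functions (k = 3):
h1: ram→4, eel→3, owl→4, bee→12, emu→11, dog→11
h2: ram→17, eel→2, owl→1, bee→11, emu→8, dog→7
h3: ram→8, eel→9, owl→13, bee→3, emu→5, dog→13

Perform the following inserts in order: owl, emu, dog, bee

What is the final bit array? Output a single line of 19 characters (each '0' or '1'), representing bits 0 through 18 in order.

Start: bits=0000000000000000000
After insert 'owl': sets bits 1 4 13 -> bits=0100100000000100000
After insert 'emu': sets bits 5 8 11 -> bits=0100110010010100000
After insert 'dog': sets bits 7 11 13 -> bits=0100110110010100000
After insert 'bee': sets bits 3 11 12 -> bits=0101110110011100000

Answer: 0101110110011100000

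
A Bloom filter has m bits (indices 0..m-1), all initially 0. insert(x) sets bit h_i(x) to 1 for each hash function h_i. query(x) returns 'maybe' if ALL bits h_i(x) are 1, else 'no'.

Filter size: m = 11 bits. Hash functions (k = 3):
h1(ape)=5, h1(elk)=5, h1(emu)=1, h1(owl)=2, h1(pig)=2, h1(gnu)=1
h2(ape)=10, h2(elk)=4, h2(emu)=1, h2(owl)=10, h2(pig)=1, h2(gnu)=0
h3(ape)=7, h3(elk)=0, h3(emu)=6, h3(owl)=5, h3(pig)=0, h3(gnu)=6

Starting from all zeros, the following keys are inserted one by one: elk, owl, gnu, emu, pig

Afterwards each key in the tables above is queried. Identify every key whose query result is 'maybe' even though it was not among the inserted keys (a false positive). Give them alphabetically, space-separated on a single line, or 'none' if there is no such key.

Start: bits=00000000000
After insert 'elk': sets bits 0 4 5 -> bits=10001100000
After insert 'owl': sets bits 2 5 10 -> bits=10101100001
After insert 'gnu': sets bits 0 1 6 -> bits=11101110001
After insert 'emu': sets bits 1 6 -> bits=11101110001
After insert 'pig': sets bits 0 1 2 -> bits=11101110001
Not inserted: ape — query each against bits=11101110001:
query ape: checks bit5=1, bit7=0, bit10=1 (has a 0) -> no => not a false positive
False positives (alphabetical): none

Answer: none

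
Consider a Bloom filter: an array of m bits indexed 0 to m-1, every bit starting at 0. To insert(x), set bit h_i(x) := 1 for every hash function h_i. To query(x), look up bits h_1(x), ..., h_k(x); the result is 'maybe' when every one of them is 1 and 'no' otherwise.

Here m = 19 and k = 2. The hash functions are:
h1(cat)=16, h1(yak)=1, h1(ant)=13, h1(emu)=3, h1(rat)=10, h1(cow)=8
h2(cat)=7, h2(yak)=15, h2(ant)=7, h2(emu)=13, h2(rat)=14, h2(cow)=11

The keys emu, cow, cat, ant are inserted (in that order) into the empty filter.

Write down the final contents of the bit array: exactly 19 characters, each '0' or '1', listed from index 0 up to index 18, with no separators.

Start: bits=0000000000000000000
After insert 'emu': sets bits 3 13 -> bits=0001000000000100000
After insert 'cow': sets bits 8 11 -> bits=0001000010010100000
After insert 'cat': sets bits 7 16 -> bits=0001000110010100100
After insert 'ant': sets bits 7 13 -> bits=0001000110010100100

Answer: 0001000110010100100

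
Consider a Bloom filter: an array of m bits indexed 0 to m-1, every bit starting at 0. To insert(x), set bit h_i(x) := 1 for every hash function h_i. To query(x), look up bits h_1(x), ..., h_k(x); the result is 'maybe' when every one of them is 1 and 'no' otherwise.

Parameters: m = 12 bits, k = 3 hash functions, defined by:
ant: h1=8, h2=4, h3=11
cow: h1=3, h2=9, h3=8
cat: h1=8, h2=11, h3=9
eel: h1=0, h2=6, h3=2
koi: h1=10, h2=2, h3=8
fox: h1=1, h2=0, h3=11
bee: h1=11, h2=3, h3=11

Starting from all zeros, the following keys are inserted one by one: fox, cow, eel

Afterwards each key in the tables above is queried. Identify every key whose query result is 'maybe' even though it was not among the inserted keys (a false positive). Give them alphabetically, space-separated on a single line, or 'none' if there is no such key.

Start: bits=000000000000
After insert 'fox': sets bits 0 1 11 -> bits=110000000001
After insert 'cow': sets bits 3 8 9 -> bits=110100001101
After insert 'eel': sets bits 0 2 6 -> bits=111100101101
Not inserted: ant bee cat koi — query each against bits=111100101101:
query ant: checks bit4=0, bit8=1, bit11=1 (has a 0) -> no => not a false positive
query bee: checks bit3=1, bit11=1 (all 1) -> maybe => FALSE POSITIVE
query cat: checks bit8=1, bit9=1, bit11=1 (all 1) -> maybe => FALSE POSITIVE
query koi: checks bit2=1, bit8=1, bit10=0 (has a 0) -> no => not a false positive
False positives (alphabetical): bee cat

Answer: bee cat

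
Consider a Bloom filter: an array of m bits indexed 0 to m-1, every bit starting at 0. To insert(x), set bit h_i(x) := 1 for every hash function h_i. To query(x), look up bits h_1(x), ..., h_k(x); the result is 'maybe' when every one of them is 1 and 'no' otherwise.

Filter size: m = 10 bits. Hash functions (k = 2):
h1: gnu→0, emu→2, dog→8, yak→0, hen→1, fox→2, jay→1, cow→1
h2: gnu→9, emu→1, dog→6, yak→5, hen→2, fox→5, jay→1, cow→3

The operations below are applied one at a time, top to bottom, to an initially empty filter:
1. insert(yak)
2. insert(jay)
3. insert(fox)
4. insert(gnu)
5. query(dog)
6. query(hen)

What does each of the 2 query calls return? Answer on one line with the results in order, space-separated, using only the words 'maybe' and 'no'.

Answer: no maybe

Derivation:
Start: bits=0000000000
Op 1: insert yak -> sets bits 0 5 -> bits=1000010000
Op 2: insert jay -> sets bits 1 -> bits=1100010000
Op 3: insert fox -> sets bits 2 5 -> bits=1110010000
Op 4: insert gnu -> sets bits 0 9 -> bits=1110010001
Op 5: query dog -> checks bit6=0, bit8=0 (has a 0) -> no
Op 6: query hen -> checks bit1=1, bit2=1 (all 1) -> maybe
Query results in order: no maybe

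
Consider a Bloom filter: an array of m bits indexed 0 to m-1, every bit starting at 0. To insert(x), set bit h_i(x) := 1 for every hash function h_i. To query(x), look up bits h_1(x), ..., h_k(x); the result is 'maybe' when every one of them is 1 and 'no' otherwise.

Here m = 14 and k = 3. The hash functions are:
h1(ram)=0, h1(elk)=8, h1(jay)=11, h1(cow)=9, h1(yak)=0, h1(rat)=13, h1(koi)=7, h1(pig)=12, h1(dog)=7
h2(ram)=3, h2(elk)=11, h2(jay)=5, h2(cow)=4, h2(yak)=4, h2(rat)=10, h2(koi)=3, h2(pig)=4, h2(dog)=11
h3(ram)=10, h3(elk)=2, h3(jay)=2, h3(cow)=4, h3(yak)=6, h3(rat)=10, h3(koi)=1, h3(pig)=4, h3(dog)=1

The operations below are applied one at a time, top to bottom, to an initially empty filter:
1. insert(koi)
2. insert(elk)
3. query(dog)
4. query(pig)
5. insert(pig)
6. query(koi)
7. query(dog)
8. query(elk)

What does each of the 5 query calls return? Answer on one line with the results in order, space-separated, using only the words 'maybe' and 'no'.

Answer: maybe no maybe maybe maybe

Derivation:
Start: bits=00000000000000
Op 1: insert koi -> sets bits 1 3 7 -> bits=01010001000000
Op 2: insert elk -> sets bits 2 8 11 -> bits=01110001100100
Op 3: query dog -> checks bit1=1, bit7=1, bit11=1 (all 1) -> maybe
Op 4: query pig -> checks bit4=0, bit12=0 (has a 0) -> no
Op 5: insert pig -> sets bits 4 12 -> bits=01111001100110
Op 6: query koi -> checks bit1=1, bit3=1, bit7=1 (all 1) -> maybe
Op 7: query dog -> checks bit1=1, bit7=1, bit11=1 (all 1) -> maybe
Op 8: query elk -> checks bit2=1, bit8=1, bit11=1 (all 1) -> maybe
Query results in order: maybe no maybe maybe maybe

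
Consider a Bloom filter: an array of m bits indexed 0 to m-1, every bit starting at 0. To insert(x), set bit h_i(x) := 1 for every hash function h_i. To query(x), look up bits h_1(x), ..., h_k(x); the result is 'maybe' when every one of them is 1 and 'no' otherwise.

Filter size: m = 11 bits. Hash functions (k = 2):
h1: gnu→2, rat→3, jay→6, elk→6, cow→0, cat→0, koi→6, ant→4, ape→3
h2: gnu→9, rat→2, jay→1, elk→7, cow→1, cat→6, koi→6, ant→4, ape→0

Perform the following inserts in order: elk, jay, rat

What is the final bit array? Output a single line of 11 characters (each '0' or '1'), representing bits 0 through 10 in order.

Answer: 01110011000

Derivation:
Start: bits=00000000000
After insert 'elk': sets bits 6 7 -> bits=00000011000
After insert 'jay': sets bits 1 6 -> bits=01000011000
After insert 'rat': sets bits 2 3 -> bits=01110011000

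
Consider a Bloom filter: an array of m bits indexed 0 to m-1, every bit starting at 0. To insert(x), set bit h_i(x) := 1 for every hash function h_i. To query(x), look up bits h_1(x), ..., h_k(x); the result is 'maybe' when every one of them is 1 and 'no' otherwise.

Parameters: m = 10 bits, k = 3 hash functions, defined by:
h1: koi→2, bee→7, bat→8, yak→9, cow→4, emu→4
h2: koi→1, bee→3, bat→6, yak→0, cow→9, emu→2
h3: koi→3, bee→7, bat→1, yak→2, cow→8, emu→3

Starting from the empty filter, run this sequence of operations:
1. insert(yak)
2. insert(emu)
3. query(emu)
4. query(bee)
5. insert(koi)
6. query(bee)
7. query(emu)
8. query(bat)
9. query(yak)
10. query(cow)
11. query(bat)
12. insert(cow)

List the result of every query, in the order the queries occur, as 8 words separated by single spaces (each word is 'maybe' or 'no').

Answer: maybe no no maybe no maybe no no

Derivation:
Start: bits=0000000000
Op 1: insert yak -> sets bits 0 2 9 -> bits=1010000001
Op 2: insert emu -> sets bits 2 3 4 -> bits=1011100001
Op 3: query emu -> checks bit2=1, bit3=1, bit4=1 (all 1) -> maybe
Op 4: query bee -> checks bit3=1, bit7=0 (has a 0) -> no
Op 5: insert koi -> sets bits 1 2 3 -> bits=1111100001
Op 6: query bee -> checks bit3=1, bit7=0 (has a 0) -> no
Op 7: query emu -> checks bit2=1, bit3=1, bit4=1 (all 1) -> maybe
Op 8: query bat -> checks bit1=1, bit6=0, bit8=0 (has a 0) -> no
Op 9: query yak -> checks bit0=1, bit2=1, bit9=1 (all 1) -> maybe
Op 10: query cow -> checks bit4=1, bit8=0, bit9=1 (has a 0) -> no
Op 11: query bat -> checks bit1=1, bit6=0, bit8=0 (has a 0) -> no
Op 12: insert cow -> sets bits 4 8 9 -> bits=1111100011
Query results in order: maybe no no maybe no maybe no no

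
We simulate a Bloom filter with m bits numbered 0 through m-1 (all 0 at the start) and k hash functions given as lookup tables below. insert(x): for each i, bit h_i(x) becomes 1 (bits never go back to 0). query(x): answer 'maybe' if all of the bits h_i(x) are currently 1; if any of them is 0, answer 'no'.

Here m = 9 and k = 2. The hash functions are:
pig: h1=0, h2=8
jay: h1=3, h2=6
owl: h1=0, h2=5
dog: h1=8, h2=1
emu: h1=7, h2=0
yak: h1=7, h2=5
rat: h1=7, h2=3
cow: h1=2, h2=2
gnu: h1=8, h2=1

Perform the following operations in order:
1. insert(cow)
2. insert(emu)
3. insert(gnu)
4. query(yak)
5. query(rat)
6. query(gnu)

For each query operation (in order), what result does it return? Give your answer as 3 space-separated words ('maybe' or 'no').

Answer: no no maybe

Derivation:
Start: bits=000000000
Op 1: insert cow -> sets bits 2 -> bits=001000000
Op 2: insert emu -> sets bits 0 7 -> bits=101000010
Op 3: insert gnu -> sets bits 1 8 -> bits=111000011
Op 4: query yak -> checks bit5=0, bit7=1 (has a 0) -> no
Op 5: query rat -> checks bit3=0, bit7=1 (has a 0) -> no
Op 6: query gnu -> checks bit1=1, bit8=1 (all 1) -> maybe
Query results in order: no no maybe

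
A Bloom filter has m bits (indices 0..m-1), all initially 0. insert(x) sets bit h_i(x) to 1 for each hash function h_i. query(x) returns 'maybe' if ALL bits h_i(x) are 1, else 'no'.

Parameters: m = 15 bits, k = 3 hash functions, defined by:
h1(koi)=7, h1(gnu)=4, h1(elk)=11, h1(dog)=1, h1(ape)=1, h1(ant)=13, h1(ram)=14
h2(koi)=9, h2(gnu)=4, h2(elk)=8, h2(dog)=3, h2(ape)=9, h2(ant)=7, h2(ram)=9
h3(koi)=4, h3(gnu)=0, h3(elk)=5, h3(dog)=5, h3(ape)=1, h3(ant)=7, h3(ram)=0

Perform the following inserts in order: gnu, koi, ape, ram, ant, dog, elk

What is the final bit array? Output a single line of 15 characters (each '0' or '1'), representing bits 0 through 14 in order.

Start: bits=000000000000000
After insert 'gnu': sets bits 0 4 -> bits=100010000000000
After insert 'koi': sets bits 4 7 9 -> bits=100010010100000
After insert 'ape': sets bits 1 9 -> bits=110010010100000
After insert 'ram': sets bits 0 9 14 -> bits=110010010100001
After insert 'ant': sets bits 7 13 -> bits=110010010100011
After insert 'dog': sets bits 1 3 5 -> bits=110111010100011
After insert 'elk': sets bits 5 8 11 -> bits=110111011101011

Answer: 110111011101011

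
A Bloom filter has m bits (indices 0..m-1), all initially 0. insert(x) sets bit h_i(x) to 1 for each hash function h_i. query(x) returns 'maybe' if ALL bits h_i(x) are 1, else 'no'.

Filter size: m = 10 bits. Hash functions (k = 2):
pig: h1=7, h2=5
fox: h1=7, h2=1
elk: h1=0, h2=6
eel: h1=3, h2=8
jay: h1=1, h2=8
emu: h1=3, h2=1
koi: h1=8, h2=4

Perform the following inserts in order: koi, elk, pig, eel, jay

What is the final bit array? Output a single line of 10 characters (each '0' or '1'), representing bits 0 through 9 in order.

Answer: 1101111110

Derivation:
Start: bits=0000000000
After insert 'koi': sets bits 4 8 -> bits=0000100010
After insert 'elk': sets bits 0 6 -> bits=1000101010
After insert 'pig': sets bits 5 7 -> bits=1000111110
After insert 'eel': sets bits 3 8 -> bits=1001111110
After insert 'jay': sets bits 1 8 -> bits=1101111110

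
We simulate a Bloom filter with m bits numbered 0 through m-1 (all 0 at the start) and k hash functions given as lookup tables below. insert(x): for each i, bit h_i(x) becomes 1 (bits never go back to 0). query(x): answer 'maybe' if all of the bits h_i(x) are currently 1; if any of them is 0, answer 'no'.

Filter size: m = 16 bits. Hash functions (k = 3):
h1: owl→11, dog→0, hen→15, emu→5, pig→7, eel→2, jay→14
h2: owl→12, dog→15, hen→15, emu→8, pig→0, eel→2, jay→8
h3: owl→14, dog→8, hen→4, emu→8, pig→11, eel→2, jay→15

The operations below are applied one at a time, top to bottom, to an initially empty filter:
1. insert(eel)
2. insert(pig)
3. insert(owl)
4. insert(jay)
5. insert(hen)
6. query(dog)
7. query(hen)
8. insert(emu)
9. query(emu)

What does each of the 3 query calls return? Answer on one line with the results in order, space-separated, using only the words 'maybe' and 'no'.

Answer: maybe maybe maybe

Derivation:
Start: bits=0000000000000000
Op 1: insert eel -> sets bits 2 -> bits=0010000000000000
Op 2: insert pig -> sets bits 0 7 11 -> bits=1010000100010000
Op 3: insert owl -> sets bits 11 12 14 -> bits=1010000100011010
Op 4: insert jay -> sets bits 8 14 15 -> bits=1010000110011011
Op 5: insert hen -> sets bits 4 15 -> bits=1010100110011011
Op 6: query dog -> checks bit0=1, bit8=1, bit15=1 (all 1) -> maybe
Op 7: query hen -> checks bit4=1, bit15=1 (all 1) -> maybe
Op 8: insert emu -> sets bits 5 8 -> bits=1010110110011011
Op 9: query emu -> checks bit5=1, bit8=1 (all 1) -> maybe
Query results in order: maybe maybe maybe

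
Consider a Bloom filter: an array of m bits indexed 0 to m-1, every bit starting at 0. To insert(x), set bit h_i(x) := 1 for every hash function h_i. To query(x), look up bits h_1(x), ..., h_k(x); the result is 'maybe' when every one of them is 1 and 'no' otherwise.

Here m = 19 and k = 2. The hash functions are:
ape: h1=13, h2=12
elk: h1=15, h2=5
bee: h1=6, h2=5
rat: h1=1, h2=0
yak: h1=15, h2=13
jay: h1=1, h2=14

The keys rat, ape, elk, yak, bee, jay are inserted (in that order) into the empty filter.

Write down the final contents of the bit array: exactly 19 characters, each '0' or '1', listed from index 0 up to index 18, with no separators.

Answer: 1100011000001111000

Derivation:
Start: bits=0000000000000000000
After insert 'rat': sets bits 0 1 -> bits=1100000000000000000
After insert 'ape': sets bits 12 13 -> bits=1100000000001100000
After insert 'elk': sets bits 5 15 -> bits=1100010000001101000
After insert 'yak': sets bits 13 15 -> bits=1100010000001101000
After insert 'bee': sets bits 5 6 -> bits=1100011000001101000
After insert 'jay': sets bits 1 14 -> bits=1100011000001111000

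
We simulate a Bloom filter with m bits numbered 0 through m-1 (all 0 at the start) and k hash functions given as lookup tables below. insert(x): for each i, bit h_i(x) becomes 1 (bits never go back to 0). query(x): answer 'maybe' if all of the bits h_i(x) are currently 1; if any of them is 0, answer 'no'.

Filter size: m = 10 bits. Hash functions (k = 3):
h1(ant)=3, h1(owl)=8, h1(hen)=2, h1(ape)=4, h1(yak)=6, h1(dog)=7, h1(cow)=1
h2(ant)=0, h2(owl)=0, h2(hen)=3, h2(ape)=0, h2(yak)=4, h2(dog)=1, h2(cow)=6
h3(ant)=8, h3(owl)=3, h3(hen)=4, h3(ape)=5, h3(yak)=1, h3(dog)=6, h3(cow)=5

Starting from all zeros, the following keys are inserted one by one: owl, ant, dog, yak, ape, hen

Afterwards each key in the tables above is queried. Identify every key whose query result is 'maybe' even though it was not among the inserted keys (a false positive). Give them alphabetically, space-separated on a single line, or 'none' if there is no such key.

Answer: cow

Derivation:
Start: bits=0000000000
After insert 'owl': sets bits 0 3 8 -> bits=1001000010
After insert 'ant': sets bits 0 3 8 -> bits=1001000010
After insert 'dog': sets bits 1 6 7 -> bits=1101001110
After insert 'yak': sets bits 1 4 6 -> bits=1101101110
After insert 'ape': sets bits 0 4 5 -> bits=1101111110
After insert 'hen': sets bits 2 3 4 -> bits=1111111110
Not inserted: cow — query each against bits=1111111110:
query cow: checks bit1=1, bit5=1, bit6=1 (all 1) -> maybe => FALSE POSITIVE
False positives (alphabetical): cow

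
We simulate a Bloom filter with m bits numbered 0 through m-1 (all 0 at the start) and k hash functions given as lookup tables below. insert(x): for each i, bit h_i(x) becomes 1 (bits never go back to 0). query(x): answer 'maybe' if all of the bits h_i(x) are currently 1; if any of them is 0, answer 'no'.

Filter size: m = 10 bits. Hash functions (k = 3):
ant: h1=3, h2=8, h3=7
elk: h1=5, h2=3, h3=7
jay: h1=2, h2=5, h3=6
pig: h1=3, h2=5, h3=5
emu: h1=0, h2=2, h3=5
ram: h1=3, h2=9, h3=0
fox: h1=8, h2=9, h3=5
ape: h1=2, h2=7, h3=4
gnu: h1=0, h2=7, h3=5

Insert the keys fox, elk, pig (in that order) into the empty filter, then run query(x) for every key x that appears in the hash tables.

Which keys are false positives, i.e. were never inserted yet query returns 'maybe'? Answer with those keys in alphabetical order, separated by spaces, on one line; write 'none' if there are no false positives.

Start: bits=0000000000
After insert 'fox': sets bits 5 8 9 -> bits=0000010011
After insert 'elk': sets bits 3 5 7 -> bits=0001010111
After insert 'pig': sets bits 3 5 -> bits=0001010111
Not inserted: ant ape emu gnu jay ram — query each against bits=0001010111:
query ant: checks bit3=1, bit7=1, bit8=1 (all 1) -> maybe => FALSE POSITIVE
query ape: checks bit2=0, bit4=0, bit7=1 (has a 0) -> no => not a false positive
query emu: checks bit0=0, bit2=0, bit5=1 (has a 0) -> no => not a false positive
query gnu: checks bit0=0, bit5=1, bit7=1 (has a 0) -> no => not a false positive
query jay: checks bit2=0, bit5=1, bit6=0 (has a 0) -> no => not a false positive
query ram: checks bit0=0, bit3=1, bit9=1 (has a 0) -> no => not a false positive
False positives (alphabetical): ant

Answer: ant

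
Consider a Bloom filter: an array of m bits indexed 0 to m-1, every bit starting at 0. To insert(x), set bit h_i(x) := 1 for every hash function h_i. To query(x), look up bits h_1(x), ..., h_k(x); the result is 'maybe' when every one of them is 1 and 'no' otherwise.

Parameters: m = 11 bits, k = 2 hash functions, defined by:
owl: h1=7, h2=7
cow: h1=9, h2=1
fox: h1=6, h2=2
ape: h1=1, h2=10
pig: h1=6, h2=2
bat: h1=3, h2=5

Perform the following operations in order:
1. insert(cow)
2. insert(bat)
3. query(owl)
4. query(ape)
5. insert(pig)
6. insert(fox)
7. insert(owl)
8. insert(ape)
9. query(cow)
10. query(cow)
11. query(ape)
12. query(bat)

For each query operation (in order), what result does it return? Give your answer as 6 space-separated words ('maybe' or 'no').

Answer: no no maybe maybe maybe maybe

Derivation:
Start: bits=00000000000
Op 1: insert cow -> sets bits 1 9 -> bits=01000000010
Op 2: insert bat -> sets bits 3 5 -> bits=01010100010
Op 3: query owl -> checks bit7=0 (has a 0) -> no
Op 4: query ape -> checks bit1=1, bit10=0 (has a 0) -> no
Op 5: insert pig -> sets bits 2 6 -> bits=01110110010
Op 6: insert fox -> sets bits 2 6 -> bits=01110110010
Op 7: insert owl -> sets bits 7 -> bits=01110111010
Op 8: insert ape -> sets bits 1 10 -> bits=01110111011
Op 9: query cow -> checks bit1=1, bit9=1 (all 1) -> maybe
Op 10: query cow -> checks bit1=1, bit9=1 (all 1) -> maybe
Op 11: query ape -> checks bit1=1, bit10=1 (all 1) -> maybe
Op 12: query bat -> checks bit3=1, bit5=1 (all 1) -> maybe
Query results in order: no no maybe maybe maybe maybe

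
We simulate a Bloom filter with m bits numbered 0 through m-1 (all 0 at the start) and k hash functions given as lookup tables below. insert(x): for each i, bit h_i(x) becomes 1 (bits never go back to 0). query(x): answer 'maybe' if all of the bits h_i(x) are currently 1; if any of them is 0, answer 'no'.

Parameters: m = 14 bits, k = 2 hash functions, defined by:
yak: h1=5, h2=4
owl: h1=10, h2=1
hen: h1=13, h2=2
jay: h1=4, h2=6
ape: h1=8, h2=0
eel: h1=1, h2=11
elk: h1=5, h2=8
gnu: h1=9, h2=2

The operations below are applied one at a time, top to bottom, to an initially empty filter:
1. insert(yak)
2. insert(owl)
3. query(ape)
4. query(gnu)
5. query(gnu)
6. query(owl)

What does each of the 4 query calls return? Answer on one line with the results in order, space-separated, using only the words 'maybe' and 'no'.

Start: bits=00000000000000
Op 1: insert yak -> sets bits 4 5 -> bits=00001100000000
Op 2: insert owl -> sets bits 1 10 -> bits=01001100001000
Op 3: query ape -> checks bit0=0, bit8=0 (has a 0) -> no
Op 4: query gnu -> checks bit2=0, bit9=0 (has a 0) -> no
Op 5: query gnu -> checks bit2=0, bit9=0 (has a 0) -> no
Op 6: query owl -> checks bit1=1, bit10=1 (all 1) -> maybe
Query results in order: no no no maybe

Answer: no no no maybe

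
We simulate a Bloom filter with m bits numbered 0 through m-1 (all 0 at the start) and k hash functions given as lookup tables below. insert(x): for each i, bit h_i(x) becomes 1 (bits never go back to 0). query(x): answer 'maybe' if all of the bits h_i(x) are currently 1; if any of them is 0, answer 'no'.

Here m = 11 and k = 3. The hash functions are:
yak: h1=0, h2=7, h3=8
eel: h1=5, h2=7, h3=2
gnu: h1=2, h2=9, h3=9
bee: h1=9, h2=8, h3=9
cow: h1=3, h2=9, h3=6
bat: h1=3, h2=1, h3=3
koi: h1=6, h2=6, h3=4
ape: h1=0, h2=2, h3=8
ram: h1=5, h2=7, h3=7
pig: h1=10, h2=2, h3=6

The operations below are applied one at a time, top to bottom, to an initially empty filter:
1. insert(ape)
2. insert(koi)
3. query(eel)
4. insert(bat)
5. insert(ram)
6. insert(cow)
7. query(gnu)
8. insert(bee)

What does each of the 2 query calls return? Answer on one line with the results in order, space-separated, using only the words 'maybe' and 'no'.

Start: bits=00000000000
Op 1: insert ape -> sets bits 0 2 8 -> bits=10100000100
Op 2: insert koi -> sets bits 4 6 -> bits=10101010100
Op 3: query eel -> checks bit2=1, bit5=0, bit7=0 (has a 0) -> no
Op 4: insert bat -> sets bits 1 3 -> bits=11111010100
Op 5: insert ram -> sets bits 5 7 -> bits=11111111100
Op 6: insert cow -> sets bits 3 6 9 -> bits=11111111110
Op 7: query gnu -> checks bit2=1, bit9=1 (all 1) -> maybe
Op 8: insert bee -> sets bits 8 9 -> bits=11111111110
Query results in order: no maybe

Answer: no maybe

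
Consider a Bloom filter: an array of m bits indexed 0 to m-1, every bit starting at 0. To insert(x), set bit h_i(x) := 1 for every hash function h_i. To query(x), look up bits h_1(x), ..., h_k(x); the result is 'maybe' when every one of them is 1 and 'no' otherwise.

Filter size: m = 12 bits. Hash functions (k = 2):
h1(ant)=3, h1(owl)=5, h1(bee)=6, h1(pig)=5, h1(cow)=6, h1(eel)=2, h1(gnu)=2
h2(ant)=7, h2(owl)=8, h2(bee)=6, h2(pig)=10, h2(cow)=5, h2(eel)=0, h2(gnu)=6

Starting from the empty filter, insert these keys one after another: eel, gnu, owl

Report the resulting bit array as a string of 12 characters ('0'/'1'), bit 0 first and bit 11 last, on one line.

Start: bits=000000000000
After insert 'eel': sets bits 0 2 -> bits=101000000000
After insert 'gnu': sets bits 2 6 -> bits=101000100000
After insert 'owl': sets bits 5 8 -> bits=101001101000

Answer: 101001101000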